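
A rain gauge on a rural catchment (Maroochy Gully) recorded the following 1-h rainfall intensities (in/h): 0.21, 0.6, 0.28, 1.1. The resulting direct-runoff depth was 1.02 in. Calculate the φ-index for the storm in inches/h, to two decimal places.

Only the 2 blocks with intensity above φ contribute runoff: 0.6, 1.1 in/h.
Σ(I−φ)·Δt = d  ⇒  (0.6+1.1 − 2φ)·1 = 1.02
φ = (1.700 − 1.02/1) / 2 = 0.34 in/h.

φ ≈ 0.34 in/h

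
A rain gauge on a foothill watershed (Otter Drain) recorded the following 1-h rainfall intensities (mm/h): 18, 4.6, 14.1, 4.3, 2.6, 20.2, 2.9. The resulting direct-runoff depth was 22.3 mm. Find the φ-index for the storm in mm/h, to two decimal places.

Only the 3 blocks with intensity above φ contribute runoff: 18, 14.1, 20.2 mm/h.
Σ(I−φ)·Δt = d  ⇒  (18+14.1+20.2 − 3φ)·1 = 22.3
φ = (52.30 − 22.3/1) / 3 = 10.00 mm/h.

φ ≈ 10.00 mm/h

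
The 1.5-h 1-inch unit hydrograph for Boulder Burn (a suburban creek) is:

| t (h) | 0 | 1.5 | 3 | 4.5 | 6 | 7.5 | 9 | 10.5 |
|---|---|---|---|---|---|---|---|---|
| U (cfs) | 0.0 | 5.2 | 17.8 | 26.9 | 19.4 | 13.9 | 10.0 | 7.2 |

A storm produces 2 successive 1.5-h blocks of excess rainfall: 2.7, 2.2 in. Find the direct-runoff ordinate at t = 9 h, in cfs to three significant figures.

By discrete convolution, Q_j = Σ (P_i / 1 in) · U_{j−i}.
At t = 9 h (j=6): Q = (2.7/1)·10.0 + (2.2/1)·13.9 = 57.6 cfs.

Q ≈ 57.6 cfs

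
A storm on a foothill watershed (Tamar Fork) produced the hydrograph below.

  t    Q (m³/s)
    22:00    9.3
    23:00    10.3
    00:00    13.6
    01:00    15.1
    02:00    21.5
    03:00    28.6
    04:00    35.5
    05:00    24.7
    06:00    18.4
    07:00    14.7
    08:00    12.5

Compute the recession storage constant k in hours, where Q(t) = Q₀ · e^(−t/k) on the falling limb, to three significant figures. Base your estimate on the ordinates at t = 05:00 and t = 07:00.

On the falling limb, Q drops from 24.7 to 14.7 m³/s between t = 05:00 and t = 07:00 (Δt = 2 h).
k = −Δt / ln(Q₂/Q₁) = −2 / ln(14.7/24.7) = 3.85 h.

k ≈ 3.85 h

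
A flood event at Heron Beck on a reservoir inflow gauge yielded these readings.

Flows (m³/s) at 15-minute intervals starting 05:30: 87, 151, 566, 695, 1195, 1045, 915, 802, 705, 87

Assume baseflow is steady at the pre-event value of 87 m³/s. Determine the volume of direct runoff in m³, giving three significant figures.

V ≈ 4.84 × 10^6 m³

Direct-runoff ordinates (Q − Q_b): 0.0, 64.0, 479.0, 608.0, 1108.0, 958.0, 828.0, 715.0, 618.0, 0.0 m³/s.
ΣQ_DR = 5378 m³/s.
With Δt = 0.25 h = 900 s, V = ΣQ_DR · Δt = 5378 × 900 = 4.84 × 10^6 m³.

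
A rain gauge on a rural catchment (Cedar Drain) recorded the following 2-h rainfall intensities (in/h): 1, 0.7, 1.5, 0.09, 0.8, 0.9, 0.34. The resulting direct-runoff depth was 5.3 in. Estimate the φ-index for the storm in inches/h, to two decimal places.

Only the 5 blocks with intensity above φ contribute runoff: 1, 0.7, 1.5, 0.8, 0.9 in/h.
Σ(I−φ)·Δt = d  ⇒  (1+0.7+1.5+0.8+0.9 − 5φ)·2 = 5.3
φ = (4.900 − 5.3/2) / 5 = 0.45 in/h.

φ ≈ 0.45 in/h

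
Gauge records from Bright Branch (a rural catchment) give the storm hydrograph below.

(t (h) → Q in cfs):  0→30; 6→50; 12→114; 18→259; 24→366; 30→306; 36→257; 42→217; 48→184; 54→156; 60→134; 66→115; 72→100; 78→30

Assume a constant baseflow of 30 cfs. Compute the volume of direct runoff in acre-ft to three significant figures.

Direct-runoff ordinates (Q − Q_b): 0.0, 20.0, 84.0, 229.0, 336.0, 276.0, 227.0, 187.0, 154.0, 126.0, 104.0, 85.0, 70.0, 0.0 cfs.
ΣQ_DR = 1898 cfs.
With Δt = 6 h = 21600 s, V = ΣQ_DR · Δt = 1898 × 21600 = 4.10 × 10^7 ft³ = 941 acre-ft.

V ≈ 941 acre-ft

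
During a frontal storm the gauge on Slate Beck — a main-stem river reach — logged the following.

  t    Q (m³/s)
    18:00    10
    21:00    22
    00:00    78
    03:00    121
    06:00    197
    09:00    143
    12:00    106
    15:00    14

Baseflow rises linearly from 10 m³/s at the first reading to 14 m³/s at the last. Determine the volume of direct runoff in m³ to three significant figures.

Direct-runoff ordinates (Q − Q_b): 0.00, 11.43, 66.86, 109.29, 184.71, 130.14, 92.57, 0.00 m³/s.
ΣQ_DR = 595.0 m³/s.
With Δt = 3 h = 10800 s, V = ΣQ_DR · Δt = 595.0 × 10800 = 6.43 × 10^6 m³.

V ≈ 6.43 × 10^6 m³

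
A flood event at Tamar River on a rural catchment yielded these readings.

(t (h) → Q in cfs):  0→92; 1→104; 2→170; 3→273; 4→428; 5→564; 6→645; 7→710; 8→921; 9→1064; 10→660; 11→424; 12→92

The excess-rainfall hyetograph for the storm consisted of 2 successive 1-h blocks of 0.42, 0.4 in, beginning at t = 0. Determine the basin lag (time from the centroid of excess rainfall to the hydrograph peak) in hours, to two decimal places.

Centroid of excess rainfall: t_c = Σ P_i·t̄_i / ΣP_i = 0.9878 h (block centres at 0.5, 1.5 h).
Hydrograph peak occurs at t = 9 h, so basin lag t_L = 9 − 0.9878 = 8.01 h.

t_L ≈ 8.01 h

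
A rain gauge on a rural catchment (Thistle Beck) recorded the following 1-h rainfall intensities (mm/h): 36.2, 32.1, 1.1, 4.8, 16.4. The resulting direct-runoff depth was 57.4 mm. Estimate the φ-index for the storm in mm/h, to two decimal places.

Only the 3 blocks with intensity above φ contribute runoff: 36.2, 32.1, 16.4 mm/h.
Σ(I−φ)·Δt = d  ⇒  (36.2+32.1+16.4 − 3φ)·1 = 57.4
φ = (84.70 − 57.4/1) / 3 = 9.10 mm/h.

φ ≈ 9.10 mm/h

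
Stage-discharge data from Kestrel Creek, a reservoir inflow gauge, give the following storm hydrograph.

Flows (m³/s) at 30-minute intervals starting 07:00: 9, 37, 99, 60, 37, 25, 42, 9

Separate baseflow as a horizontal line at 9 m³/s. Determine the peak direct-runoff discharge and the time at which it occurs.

Q_p = 90.0 m³/s at t = 08:00

Subtracting baseflow gives direct-runoff ordinates: 0.0, 28.0, 90.0, 51.0, 28.0, 16.0, 33.0, 0.0 m³/s.
The maximum is 90.0 m³/s, occurring at the reading for t = 08:00.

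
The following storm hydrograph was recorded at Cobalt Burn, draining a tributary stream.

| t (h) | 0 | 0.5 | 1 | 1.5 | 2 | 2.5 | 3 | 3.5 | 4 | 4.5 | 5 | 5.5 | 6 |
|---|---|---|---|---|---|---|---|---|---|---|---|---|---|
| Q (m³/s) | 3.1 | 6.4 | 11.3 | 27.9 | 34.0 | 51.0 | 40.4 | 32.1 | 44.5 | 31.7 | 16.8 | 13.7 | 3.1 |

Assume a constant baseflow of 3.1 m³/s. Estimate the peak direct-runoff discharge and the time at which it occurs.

Q_p = 47.9 m³/s at t = 2.5 h

Subtracting baseflow gives direct-runoff ordinates: 0.0, 3.3, 8.2, 24.8, 30.9, 47.9, 37.3, 29.0, 41.4, 28.6, 13.7, 10.6, 0.0 m³/s.
The maximum is 47.9 m³/s, occurring at the reading for t = 2.5 h.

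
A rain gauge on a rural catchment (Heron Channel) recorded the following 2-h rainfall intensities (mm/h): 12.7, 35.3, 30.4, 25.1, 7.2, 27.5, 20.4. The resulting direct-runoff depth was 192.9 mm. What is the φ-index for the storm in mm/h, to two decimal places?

Only the 6 blocks with intensity above φ contribute runoff: 12.7, 35.3, 30.4, 25.1, 27.5, 20.4 mm/h.
Σ(I−φ)·Δt = d  ⇒  (12.7+35.3+30.4+25.1+27.5+20.4 − 6φ)·2 = 192.9
φ = (151.4 − 192.9/2) / 6 = 9.16 mm/h.

φ ≈ 9.16 mm/h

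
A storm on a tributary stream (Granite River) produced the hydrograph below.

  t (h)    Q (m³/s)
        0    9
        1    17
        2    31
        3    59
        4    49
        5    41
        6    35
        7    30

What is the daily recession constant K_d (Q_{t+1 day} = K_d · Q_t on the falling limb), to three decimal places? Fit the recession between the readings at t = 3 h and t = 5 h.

K_d ≈ 0.013

Between t = 3 h and t = 5 h the flow falls from 59 to 41 m³/s over 2×1 h = 2 h.
Per-interval ratio K = (41/59)^(1/2) = 0.8336; K_d = K^(24/1) = 0.013.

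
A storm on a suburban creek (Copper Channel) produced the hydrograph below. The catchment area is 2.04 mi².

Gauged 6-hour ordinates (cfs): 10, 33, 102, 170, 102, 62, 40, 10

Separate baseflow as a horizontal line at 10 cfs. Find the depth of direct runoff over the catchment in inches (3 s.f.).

Direct runoff: 0.0, 23.0, 92.0, 160.0, 92.0, 52.0, 30.0, 0.0 cfs; ΣQ_DR = 449.0 cfs.
V = ΣQ_DR · Δt = 449.0 × 21600 s = 9.698 × 10^6 ft³.
Over A = 2.04 mi², depth = V / A = 2.05 in.

d ≈ 2.05 in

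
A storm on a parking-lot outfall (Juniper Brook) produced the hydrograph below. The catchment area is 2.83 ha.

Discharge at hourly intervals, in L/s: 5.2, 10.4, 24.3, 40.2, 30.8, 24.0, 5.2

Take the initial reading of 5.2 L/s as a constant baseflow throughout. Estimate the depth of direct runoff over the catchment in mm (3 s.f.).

d ≈ 13.2 mm

Direct runoff: 0.0, 5.2, 19.1, 35.0, 25.6, 18.8, 0.0 L/s; ΣQ_DR = 103.7 L/s.
V = ΣQ_DR · Δt = 103.7 × 3600 s = 3.733 × 10^5 L.
Over A = 2.83 ha, depth = V / A = 13.2 mm.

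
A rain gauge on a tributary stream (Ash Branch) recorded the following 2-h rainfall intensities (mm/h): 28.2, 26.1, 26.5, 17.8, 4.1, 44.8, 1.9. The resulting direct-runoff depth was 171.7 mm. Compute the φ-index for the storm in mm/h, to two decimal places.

φ ≈ 11.51 mm/h

Only the 5 blocks with intensity above φ contribute runoff: 28.2, 26.1, 26.5, 17.8, 44.8 mm/h.
Σ(I−φ)·Δt = d  ⇒  (28.2+26.1+26.5+17.8+44.8 − 5φ)·2 = 171.7
φ = (143.4 − 171.7/2) / 5 = 11.51 mm/h.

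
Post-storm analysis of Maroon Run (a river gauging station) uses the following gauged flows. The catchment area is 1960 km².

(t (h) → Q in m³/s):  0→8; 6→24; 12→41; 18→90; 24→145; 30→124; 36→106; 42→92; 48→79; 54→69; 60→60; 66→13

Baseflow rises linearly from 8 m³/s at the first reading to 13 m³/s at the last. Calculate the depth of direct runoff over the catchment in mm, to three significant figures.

d ≈ 7.99 mm

Direct runoff: 0.00, 15.55, 32.09, 80.64, 135.18, 113.73, 95.27, 80.82, 67.36, 56.91, 47.45, 0.00 m³/s; ΣQ_DR = 725.0 m³/s.
V = ΣQ_DR · Δt = 725.0 × 21600 s = 1.566 × 10^7 m³.
Over A = 1960 km², depth = V / A = 7.99 mm.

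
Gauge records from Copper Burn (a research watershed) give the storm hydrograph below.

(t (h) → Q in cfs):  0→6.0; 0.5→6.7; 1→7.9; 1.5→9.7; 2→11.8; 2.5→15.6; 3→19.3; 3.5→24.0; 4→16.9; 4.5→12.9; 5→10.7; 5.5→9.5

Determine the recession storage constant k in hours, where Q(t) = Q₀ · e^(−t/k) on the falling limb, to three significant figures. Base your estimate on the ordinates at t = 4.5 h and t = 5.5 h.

On the falling limb, Q drops from 12.9 to 9.5 cfs between t = 4.5 h and t = 5.5 h (Δt = 1 h).
k = −Δt / ln(Q₂/Q₁) = −1 / ln(9.5/12.9) = 3.27 h.

k ≈ 3.27 h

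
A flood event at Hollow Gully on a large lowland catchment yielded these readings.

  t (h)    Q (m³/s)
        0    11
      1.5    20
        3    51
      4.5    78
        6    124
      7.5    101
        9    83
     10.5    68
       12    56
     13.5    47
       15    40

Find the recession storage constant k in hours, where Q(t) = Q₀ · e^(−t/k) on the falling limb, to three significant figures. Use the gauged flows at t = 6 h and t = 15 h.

k ≈ 7.95 h

On the falling limb, Q drops from 124 to 40 m³/s between t = 6 h and t = 15 h (Δt = 9 h).
k = −Δt / ln(Q₂/Q₁) = −9 / ln(40/124) = 7.95 h.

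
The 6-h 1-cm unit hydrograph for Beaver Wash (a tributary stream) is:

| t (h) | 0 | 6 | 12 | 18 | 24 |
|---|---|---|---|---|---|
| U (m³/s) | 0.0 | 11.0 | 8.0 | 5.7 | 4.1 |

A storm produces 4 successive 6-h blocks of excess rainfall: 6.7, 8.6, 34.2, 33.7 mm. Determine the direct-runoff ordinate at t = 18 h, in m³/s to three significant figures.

By discrete convolution, Q_j = Σ (P_i / 10 mm) · U_{j−i}.
At t = 18 h (j=3): Q = (6.7/10)·5.7 + (8.6/10)·8.0 + (34.2/10)·11.0 + (33.7/10)·0.0 = 48.3 m³/s.

Q ≈ 48.3 m³/s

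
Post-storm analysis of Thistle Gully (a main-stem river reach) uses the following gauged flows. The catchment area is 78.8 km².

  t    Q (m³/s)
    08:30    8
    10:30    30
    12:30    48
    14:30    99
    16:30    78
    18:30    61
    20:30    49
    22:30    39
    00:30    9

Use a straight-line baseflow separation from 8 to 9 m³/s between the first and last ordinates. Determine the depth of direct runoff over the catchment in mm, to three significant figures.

d ≈ 31.5 mm

Direct runoff: 0.00, 21.88, 39.75, 90.62, 69.50, 52.38, 40.25, 30.12, 0.00 m³/s; ΣQ_DR = 344.5 m³/s.
V = ΣQ_DR · Δt = 344.5 × 7200 s = 2.480 × 10^6 m³.
Over A = 78.8 km², depth = V / A = 31.5 mm.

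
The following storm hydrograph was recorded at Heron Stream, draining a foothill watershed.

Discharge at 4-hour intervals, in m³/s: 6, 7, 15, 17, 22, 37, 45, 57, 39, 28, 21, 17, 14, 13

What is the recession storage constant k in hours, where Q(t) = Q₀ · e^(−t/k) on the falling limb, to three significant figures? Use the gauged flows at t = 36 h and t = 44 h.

On the falling limb, Q drops from 28 to 17 m³/s between t = 36 h and t = 44 h (Δt = 8 h).
k = −Δt / ln(Q₂/Q₁) = −8 / ln(17/28) = 16.0 h.

k ≈ 16.0 h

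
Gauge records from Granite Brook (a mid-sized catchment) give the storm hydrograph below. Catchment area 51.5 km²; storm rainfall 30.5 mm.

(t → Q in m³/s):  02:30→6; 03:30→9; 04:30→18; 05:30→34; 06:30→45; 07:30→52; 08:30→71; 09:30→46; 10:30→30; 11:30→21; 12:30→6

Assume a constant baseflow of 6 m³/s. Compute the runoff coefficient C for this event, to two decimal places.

ΣQ_DR = 272.0 m³/s; V = ΣQ_DR·Δt = 9.792 × 10^5 m³.
Runoff depth d = V / A = 19.01 mm.
C = d / P = 19.01 / 30.5 = 0.62.

C ≈ 0.62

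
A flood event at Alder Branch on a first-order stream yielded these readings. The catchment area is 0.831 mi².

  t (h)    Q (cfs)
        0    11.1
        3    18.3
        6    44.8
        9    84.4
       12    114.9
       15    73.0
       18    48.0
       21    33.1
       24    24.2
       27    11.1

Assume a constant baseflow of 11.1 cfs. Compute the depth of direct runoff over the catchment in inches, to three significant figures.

Direct runoff: 0.0, 7.2, 33.7, 73.3, 103.8, 61.9, 36.9, 22.0, 13.1, 0.0 cfs; ΣQ_DR = 351.9 cfs.
V = ΣQ_DR · Δt = 351.9 × 10800 s = 3.801 × 10^6 ft³.
Over A = 0.831 mi², depth = V / A = 1.97 in.

d ≈ 1.97 in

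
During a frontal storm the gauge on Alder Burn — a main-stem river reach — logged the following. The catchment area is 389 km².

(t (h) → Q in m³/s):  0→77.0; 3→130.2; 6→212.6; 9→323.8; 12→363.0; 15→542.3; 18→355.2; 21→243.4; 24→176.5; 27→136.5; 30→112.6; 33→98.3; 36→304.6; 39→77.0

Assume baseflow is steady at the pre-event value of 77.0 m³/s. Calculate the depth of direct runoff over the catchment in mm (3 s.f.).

d ≈ 57.6 mm

Direct runoff: 0.0, 53.2, 135.6, 246.8, 286.0, 465.3, 278.2, 166.4, 99.5, 59.5, 35.6, 21.3, 227.6, 0.0 m³/s; ΣQ_DR = 2075 m³/s.
V = ΣQ_DR · Δt = 2075 × 10800 s = 2.241 × 10^7 m³.
Over A = 389 km², depth = V / A = 57.6 mm.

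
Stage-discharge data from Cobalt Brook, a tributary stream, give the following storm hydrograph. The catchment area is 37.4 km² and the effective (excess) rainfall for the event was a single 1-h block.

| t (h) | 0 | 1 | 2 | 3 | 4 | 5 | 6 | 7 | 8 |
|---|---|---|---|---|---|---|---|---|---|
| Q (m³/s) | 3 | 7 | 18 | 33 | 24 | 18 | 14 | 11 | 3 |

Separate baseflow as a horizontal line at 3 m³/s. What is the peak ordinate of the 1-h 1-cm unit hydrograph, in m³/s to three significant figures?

U_p ≈ 30.0 m³/s

Direct runoff: 0.0, 4.0, 15.0, 30.0, 21.0, 15.0, 11.0, 8.0, 0.0 m³/s; ΣQ_DR = 104.0 m³/s, peak = 30.0 m³/s.
Runoff depth d = ΣQ_DR·Δt / A = 104.0 × 3600 / (37.4 km²) = 10.01 mm.
The 1-cm UH is the DRH scaled by (10 mm)/d, so U_p = 30.0 × 10/10.01 = 30.0 m³/s.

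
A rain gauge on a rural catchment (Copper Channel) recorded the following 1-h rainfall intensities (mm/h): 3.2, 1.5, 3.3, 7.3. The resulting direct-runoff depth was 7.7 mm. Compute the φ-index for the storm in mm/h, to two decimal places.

φ ≈ 2.03 mm/h

Only the 3 blocks with intensity above φ contribute runoff: 3.2, 3.3, 7.3 mm/h.
Σ(I−φ)·Δt = d  ⇒  (3.2+3.3+7.3 − 3φ)·1 = 7.7
φ = (13.80 − 7.7/1) / 3 = 2.03 mm/h.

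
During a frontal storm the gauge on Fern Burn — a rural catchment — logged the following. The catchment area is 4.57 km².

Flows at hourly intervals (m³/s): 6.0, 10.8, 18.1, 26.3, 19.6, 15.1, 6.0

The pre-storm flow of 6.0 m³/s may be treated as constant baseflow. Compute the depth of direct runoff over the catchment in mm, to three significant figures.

Direct runoff: 0.0, 4.8, 12.1, 20.3, 13.6, 9.1, 0.0 m³/s; ΣQ_DR = 59.90 m³/s.
V = ΣQ_DR · Δt = 59.90 × 3600 s = 2.156 × 10^5 m³.
Over A = 4.57 km², depth = V / A = 47.2 mm.

d ≈ 47.2 mm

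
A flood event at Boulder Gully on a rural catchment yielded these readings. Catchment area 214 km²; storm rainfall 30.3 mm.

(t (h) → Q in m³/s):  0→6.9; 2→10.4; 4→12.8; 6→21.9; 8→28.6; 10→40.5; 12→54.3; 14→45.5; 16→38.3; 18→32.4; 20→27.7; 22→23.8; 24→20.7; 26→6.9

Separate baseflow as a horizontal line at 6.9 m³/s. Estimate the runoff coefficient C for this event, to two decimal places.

C ≈ 0.30

ΣQ_DR = 274.1 m³/s; V = ΣQ_DR·Δt = 1.974 × 10^6 m³.
Runoff depth d = V / A = 9.222 mm.
C = d / P = 9.222 / 30.3 = 0.30.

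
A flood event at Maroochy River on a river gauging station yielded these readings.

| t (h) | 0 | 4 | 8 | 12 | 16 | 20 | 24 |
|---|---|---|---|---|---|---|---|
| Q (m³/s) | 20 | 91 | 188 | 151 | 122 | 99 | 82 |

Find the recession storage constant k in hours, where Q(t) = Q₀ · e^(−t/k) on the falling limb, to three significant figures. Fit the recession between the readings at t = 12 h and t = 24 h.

On the falling limb, Q drops from 151 to 82 m³/s between t = 12 h and t = 24 h (Δt = 12 h).
k = −Δt / ln(Q₂/Q₁) = −12 / ln(82/151) = 19.7 h.

k ≈ 19.7 h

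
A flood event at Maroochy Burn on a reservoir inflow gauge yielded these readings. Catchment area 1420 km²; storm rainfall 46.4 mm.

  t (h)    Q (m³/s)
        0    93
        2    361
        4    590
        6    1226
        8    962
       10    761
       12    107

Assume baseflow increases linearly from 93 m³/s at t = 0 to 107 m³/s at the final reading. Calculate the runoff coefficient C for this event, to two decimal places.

C ≈ 0.37

ΣQ_DR = 3400 m³/s; V = ΣQ_DR·Δt = 2.448 × 10^7 m³.
Runoff depth d = V / A = 17.24 mm.
C = d / P = 17.24 / 46.4 = 0.37.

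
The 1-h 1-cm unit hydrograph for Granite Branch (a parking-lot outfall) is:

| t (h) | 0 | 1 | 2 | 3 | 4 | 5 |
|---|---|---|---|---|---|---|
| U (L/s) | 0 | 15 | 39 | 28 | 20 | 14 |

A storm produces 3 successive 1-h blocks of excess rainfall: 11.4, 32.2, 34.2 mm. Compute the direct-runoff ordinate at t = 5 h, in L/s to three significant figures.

By discrete convolution, Q_j = Σ (P_i / 10 mm) · U_{j−i}.
At t = 5 h (j=5): Q = (11.4/10)·14 + (32.2/10)·20 + (34.2/10)·28 = 176 L/s.

Q ≈ 176 L/s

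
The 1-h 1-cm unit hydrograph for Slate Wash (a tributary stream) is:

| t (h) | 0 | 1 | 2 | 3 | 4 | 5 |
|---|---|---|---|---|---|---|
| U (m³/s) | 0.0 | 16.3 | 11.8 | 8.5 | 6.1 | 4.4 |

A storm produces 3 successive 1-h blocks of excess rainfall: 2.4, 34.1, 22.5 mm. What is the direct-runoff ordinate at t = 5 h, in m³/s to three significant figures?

By discrete convolution, Q_j = Σ (P_i / 10 mm) · U_{j−i}.
At t = 5 h (j=5): Q = (2.4/10)·4.4 + (34.1/10)·6.1 + (22.5/10)·8.5 = 41.0 m³/s.

Q ≈ 41.0 m³/s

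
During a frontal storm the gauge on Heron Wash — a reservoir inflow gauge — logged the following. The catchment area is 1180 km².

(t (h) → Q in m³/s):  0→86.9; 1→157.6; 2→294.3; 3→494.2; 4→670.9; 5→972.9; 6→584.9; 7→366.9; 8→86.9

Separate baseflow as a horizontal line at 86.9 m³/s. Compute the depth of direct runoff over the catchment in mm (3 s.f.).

Direct runoff: 0.0, 70.7, 207.4, 407.3, 584.0, 886.0, 498.0, 280.0, 0.0 m³/s; ΣQ_DR = 2933 m³/s.
V = ΣQ_DR · Δt = 2933 × 3600 s = 1.056 × 10^7 m³.
Over A = 1180 km², depth = V / A = 8.95 mm.

d ≈ 8.95 mm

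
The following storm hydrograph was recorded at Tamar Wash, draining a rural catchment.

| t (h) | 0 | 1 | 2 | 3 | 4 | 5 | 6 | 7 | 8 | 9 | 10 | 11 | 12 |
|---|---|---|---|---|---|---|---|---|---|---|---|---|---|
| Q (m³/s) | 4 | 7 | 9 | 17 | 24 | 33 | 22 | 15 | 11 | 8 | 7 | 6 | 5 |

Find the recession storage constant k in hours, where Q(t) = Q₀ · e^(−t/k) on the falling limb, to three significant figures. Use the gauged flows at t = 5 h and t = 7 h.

k ≈ 2.54 h

On the falling limb, Q drops from 33 to 15 m³/s between t = 5 h and t = 7 h (Δt = 2 h).
k = −Δt / ln(Q₂/Q₁) = −2 / ln(15/33) = 2.54 h.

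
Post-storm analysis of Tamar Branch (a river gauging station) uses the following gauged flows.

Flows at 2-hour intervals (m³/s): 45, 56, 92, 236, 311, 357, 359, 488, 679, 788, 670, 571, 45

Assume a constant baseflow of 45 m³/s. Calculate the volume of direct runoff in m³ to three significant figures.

Direct-runoff ordinates (Q − Q_b): 0.0, 11.0, 47.0, 191.0, 266.0, 312.0, 314.0, 443.0, 634.0, 743.0, 625.0, 526.0, 0.0 m³/s.
ΣQ_DR = 4112 m³/s.
With Δt = 2 h = 7200 s, V = ΣQ_DR · Δt = 4112 × 7200 = 2.96 × 10^7 m³.

V ≈ 2.96 × 10^7 m³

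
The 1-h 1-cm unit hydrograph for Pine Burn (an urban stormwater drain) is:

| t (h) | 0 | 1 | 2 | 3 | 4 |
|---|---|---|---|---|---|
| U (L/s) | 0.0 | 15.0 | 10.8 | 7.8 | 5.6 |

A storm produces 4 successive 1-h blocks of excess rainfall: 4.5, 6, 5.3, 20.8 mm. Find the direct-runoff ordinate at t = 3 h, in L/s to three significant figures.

Q ≈ 17.9 L/s

By discrete convolution, Q_j = Σ (P_i / 10 mm) · U_{j−i}.
At t = 3 h (j=3): Q = (4.5/10)·7.8 + (6/10)·10.8 + (5.3/10)·15.0 + (20.8/10)·0.0 = 17.9 L/s.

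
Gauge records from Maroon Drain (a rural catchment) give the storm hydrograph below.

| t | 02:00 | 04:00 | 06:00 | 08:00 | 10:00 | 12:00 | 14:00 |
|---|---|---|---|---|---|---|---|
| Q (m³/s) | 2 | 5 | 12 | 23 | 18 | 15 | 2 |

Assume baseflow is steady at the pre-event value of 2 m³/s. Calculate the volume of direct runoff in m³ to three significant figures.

V ≈ 4.54 × 10^5 m³

Direct-runoff ordinates (Q − Q_b): 0.0, 3.0, 10.0, 21.0, 16.0, 13.0, 0.0 m³/s.
ΣQ_DR = 63.00 m³/s.
With Δt = 2 h = 7200 s, V = ΣQ_DR · Δt = 63.00 × 7200 = 4.54 × 10^5 m³.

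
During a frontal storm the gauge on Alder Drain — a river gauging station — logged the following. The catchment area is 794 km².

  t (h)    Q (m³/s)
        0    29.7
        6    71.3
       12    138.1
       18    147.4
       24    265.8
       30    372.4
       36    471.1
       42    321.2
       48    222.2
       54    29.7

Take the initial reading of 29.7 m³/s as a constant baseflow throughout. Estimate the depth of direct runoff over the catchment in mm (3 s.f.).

Direct runoff: 0.0, 41.6, 108.4, 117.7, 236.1, 342.7, 441.4, 291.5, 192.5, 0.0 m³/s; ΣQ_DR = 1772 m³/s.
V = ΣQ_DR · Δt = 1772 × 21600 s = 3.827 × 10^7 m³.
Over A = 794 km², depth = V / A = 48.2 mm.

d ≈ 48.2 mm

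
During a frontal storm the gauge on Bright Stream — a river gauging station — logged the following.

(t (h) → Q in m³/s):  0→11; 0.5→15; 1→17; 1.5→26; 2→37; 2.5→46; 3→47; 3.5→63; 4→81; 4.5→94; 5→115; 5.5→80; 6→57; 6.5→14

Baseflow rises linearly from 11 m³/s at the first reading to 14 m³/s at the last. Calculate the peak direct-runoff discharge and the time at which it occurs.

Q_p = 101.69 m³/s at t = 5 h

Subtracting baseflow gives direct-runoff ordinates: 0.00, 3.77, 5.54, 14.31, 25.08, 33.85, 34.62, 50.38, 68.15, 80.92, 101.69, 66.46, 43.23, 0.00 m³/s.
The maximum is 101.69 m³/s, occurring at the reading for t = 5 h.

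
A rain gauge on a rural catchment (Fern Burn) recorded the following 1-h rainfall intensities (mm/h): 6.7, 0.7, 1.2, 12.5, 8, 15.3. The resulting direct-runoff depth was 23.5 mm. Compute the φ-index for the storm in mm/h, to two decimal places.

Only the 4 blocks with intensity above φ contribute runoff: 6.7, 12.5, 8, 15.3 mm/h.
Σ(I−φ)·Δt = d  ⇒  (6.7+12.5+8+15.3 − 4φ)·1 = 23.5
φ = (42.50 − 23.5/1) / 4 = 4.75 mm/h.

φ ≈ 4.75 mm/h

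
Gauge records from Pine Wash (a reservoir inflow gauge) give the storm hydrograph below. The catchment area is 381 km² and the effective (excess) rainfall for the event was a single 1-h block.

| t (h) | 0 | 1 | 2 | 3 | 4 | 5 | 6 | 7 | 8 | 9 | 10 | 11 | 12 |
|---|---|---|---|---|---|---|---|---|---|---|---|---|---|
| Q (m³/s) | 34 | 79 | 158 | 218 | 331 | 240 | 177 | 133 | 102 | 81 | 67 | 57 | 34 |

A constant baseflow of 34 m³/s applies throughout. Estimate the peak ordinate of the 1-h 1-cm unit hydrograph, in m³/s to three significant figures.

U_p ≈ 248 m³/s

Direct runoff: 0.0, 45.0, 124.0, 184.0, 297.0, 206.0, 143.0, 99.0, 68.0, 47.0, 33.0, 23.0, 0.0 m³/s; ΣQ_DR = 1269 m³/s, peak = 297.0 m³/s.
Runoff depth d = ΣQ_DR·Δt / A = 1269 × 3600 / (381 km²) = 11.99 mm.
The 1-cm UH is the DRH scaled by (10 mm)/d, so U_p = 297.0 × 10/11.99 = 248 m³/s.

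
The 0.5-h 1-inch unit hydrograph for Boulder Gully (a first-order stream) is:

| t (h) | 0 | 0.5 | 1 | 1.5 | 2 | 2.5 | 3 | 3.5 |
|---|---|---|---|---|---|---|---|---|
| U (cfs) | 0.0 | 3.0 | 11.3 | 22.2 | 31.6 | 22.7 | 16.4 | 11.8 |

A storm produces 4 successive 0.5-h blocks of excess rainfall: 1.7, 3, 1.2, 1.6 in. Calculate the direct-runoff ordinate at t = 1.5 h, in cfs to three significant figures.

By discrete convolution, Q_j = Σ (P_i / 1 in) · U_{j−i}.
At t = 1.5 h (j=3): Q = (1.7/1)·22.2 + (3/1)·11.3 + (1.2/1)·3.0 + (1.6/1)·0.0 = 75.2 cfs.

Q ≈ 75.2 cfs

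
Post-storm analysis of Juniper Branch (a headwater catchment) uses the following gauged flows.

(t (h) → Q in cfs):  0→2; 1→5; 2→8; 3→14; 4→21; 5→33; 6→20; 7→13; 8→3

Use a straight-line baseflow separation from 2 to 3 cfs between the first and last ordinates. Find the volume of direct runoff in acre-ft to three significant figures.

Direct-runoff ordinates (Q − Q_b): 0.00, 2.88, 5.75, 11.62, 18.50, 30.38, 17.25, 10.12, 0.00 cfs.
ΣQ_DR = 96.50 cfs.
With Δt = 1 h = 3600 s, V = ΣQ_DR · Δt = 96.50 × 3600 = 3.47 × 10^5 ft³ = 7.98 acre-ft.

V ≈ 7.98 acre-ft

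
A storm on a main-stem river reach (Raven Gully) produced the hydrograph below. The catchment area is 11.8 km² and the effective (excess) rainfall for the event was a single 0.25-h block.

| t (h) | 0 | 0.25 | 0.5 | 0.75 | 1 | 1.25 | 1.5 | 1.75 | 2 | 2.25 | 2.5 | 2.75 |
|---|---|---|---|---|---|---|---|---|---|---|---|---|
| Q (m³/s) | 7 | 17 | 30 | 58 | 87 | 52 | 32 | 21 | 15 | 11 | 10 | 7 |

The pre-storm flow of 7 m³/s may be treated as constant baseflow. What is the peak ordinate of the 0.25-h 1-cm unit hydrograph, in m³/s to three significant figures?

Direct runoff: 0.0, 10.0, 23.0, 51.0, 80.0, 45.0, 25.0, 14.0, 8.0, 4.0, 3.0, 0.0 m³/s; ΣQ_DR = 263.0 m³/s, peak = 80.0 m³/s.
Runoff depth d = ΣQ_DR·Δt / A = 263.0 × 900 / (11.8 km²) = 20.06 mm.
The 1-cm UH is the DRH scaled by (10 mm)/d, so U_p = 80.0 × 10/20.06 = 39.9 m³/s.

U_p ≈ 39.9 m³/s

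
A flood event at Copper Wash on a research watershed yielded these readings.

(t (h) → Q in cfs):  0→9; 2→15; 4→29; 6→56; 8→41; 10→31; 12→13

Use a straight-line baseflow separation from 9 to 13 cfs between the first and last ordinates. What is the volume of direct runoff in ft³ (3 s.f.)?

V ≈ 8.42 × 10^5 ft³

Direct-runoff ordinates (Q − Q_b): 0.00, 5.33, 18.67, 45.00, 29.33, 18.67, 0.00 cfs.
ΣQ_DR = 117.0 cfs.
With Δt = 2 h = 7200 s, V = ΣQ_DR · Δt = 117.0 × 7200 = 8.42 × 10^5 ft³.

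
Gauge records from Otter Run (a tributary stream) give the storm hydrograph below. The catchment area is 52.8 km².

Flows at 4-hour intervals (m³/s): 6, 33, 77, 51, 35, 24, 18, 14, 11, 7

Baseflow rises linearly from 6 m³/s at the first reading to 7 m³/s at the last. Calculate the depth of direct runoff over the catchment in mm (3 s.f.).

d ≈ 57.5 mm

Direct runoff: 0.00, 26.89, 70.78, 44.67, 28.56, 17.44, 11.33, 7.22, 4.11, 0.00 m³/s; ΣQ_DR = 211.0 m³/s.
V = ΣQ_DR · Δt = 211.0 × 14400 s = 3.038 × 10^6 m³.
Over A = 52.8 km², depth = V / A = 57.5 mm.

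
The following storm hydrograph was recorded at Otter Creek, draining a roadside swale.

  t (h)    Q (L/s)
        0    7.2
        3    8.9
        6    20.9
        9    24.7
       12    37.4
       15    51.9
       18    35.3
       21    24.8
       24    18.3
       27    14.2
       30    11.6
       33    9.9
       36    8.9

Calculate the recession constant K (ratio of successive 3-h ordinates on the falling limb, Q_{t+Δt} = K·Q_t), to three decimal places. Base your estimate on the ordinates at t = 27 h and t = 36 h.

Using the recession-limb readings at t = 27 h and t = 36 h: Q falls from 14.2 to 8.9 L/s over 3 intervals.
K = (Q₂/Q₁)^(1/3) = (8.9/14.2)^(1/3) = 0.856.

K ≈ 0.856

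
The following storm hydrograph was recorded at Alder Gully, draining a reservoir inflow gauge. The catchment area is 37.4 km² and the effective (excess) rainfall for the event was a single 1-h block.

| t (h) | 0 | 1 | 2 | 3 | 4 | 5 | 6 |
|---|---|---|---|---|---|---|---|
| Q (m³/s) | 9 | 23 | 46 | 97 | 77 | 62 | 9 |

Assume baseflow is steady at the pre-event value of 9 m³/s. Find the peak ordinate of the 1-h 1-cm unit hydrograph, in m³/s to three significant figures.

Direct runoff: 0.0, 14.0, 37.0, 88.0, 68.0, 53.0, 0.0 m³/s; ΣQ_DR = 260.0 m³/s, peak = 88.0 m³/s.
Runoff depth d = ΣQ_DR·Δt / A = 260.0 × 3600 / (37.4 km²) = 25.03 mm.
The 1-cm UH is the DRH scaled by (10 mm)/d, so U_p = 88.0 × 10/25.03 = 35.2 m³/s.

U_p ≈ 35.2 m³/s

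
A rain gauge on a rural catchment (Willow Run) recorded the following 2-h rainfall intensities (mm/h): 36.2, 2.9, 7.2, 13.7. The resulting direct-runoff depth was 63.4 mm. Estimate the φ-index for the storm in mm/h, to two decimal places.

φ ≈ 9.10 mm/h

Only the 2 blocks with intensity above φ contribute runoff: 36.2, 13.7 mm/h.
Σ(I−φ)·Δt = d  ⇒  (36.2+13.7 − 2φ)·2 = 63.4
φ = (49.90 − 63.4/2) / 2 = 9.10 mm/h.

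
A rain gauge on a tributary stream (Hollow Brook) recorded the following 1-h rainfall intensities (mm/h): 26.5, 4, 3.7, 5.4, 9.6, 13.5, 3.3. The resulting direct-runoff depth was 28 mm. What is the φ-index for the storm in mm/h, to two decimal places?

φ ≈ 7.20 mm/h

Only the 3 blocks with intensity above φ contribute runoff: 26.5, 9.6, 13.5 mm/h.
Σ(I−φ)·Δt = d  ⇒  (26.5+9.6+13.5 − 3φ)·1 = 28
φ = (49.60 − 28/1) / 3 = 7.20 mm/h.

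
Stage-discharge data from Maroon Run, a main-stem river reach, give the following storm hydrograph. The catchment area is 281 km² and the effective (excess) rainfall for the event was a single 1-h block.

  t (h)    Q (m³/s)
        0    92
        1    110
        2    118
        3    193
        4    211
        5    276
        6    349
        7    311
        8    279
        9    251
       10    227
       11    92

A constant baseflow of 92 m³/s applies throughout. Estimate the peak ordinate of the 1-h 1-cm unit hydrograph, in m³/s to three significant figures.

Direct runoff: 0.0, 18.0, 26.0, 101.0, 119.0, 184.0, 257.0, 219.0, 187.0, 159.0, 135.0, 0.0 m³/s; ΣQ_DR = 1405 m³/s, peak = 257.0 m³/s.
Runoff depth d = ΣQ_DR·Δt / A = 1405 × 3600 / (281 km²) = 18.00 mm.
The 1-cm UH is the DRH scaled by (10 mm)/d, so U_p = 257.0 × 10/18.00 = 143 m³/s.

U_p ≈ 143 m³/s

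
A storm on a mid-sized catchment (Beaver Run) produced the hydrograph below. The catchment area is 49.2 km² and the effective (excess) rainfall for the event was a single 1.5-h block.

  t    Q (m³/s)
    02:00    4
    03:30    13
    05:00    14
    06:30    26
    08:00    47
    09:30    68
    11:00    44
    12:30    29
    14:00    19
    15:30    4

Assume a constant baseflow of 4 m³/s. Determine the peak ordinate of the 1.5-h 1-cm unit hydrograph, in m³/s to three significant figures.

U_p ≈ 25.6 m³/s

Direct runoff: 0.0, 9.0, 10.0, 22.0, 43.0, 64.0, 40.0, 25.0, 15.0, 0.0 m³/s; ΣQ_DR = 228.0 m³/s, peak = 64.0 m³/s.
Runoff depth d = ΣQ_DR·Δt / A = 228.0 × 5400 / (49.2 km²) = 25.02 mm.
The 1-cm UH is the DRH scaled by (10 mm)/d, so U_p = 64.0 × 10/25.02 = 25.6 m³/s.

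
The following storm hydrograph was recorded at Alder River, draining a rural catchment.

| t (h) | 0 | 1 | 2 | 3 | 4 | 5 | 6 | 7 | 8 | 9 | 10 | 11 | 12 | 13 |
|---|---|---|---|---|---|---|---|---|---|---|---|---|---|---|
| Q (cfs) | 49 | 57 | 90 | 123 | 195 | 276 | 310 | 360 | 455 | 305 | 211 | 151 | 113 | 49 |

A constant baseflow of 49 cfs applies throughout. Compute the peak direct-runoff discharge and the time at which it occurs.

Subtracting baseflow gives direct-runoff ordinates: 0.0, 8.0, 41.0, 74.0, 146.0, 227.0, 261.0, 311.0, 406.0, 256.0, 162.0, 102.0, 64.0, 0.0 cfs.
The maximum is 406.0 cfs, occurring at the reading for t = 8 h.

Q_p = 406.0 cfs at t = 8 h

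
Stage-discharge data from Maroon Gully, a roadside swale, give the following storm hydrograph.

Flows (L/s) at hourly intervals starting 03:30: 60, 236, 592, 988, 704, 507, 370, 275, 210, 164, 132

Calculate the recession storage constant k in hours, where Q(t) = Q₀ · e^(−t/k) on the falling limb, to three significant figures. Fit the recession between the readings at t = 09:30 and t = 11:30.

k ≈ 3.53 h

On the falling limb, Q drops from 370 to 210 L/s between t = 09:30 and t = 11:30 (Δt = 2 h).
k = −Δt / ln(Q₂/Q₁) = −2 / ln(210/370) = 3.53 h.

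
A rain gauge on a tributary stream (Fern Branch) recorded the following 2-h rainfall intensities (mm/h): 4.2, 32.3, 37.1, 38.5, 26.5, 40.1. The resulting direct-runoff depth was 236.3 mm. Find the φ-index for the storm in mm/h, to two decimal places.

Only the 5 blocks with intensity above φ contribute runoff: 32.3, 37.1, 38.5, 26.5, 40.1 mm/h.
Σ(I−φ)·Δt = d  ⇒  (32.3+37.1+38.5+26.5+40.1 − 5φ)·2 = 236.3
φ = (174.5 − 236.3/2) / 5 = 11.27 mm/h.

φ ≈ 11.27 mm/h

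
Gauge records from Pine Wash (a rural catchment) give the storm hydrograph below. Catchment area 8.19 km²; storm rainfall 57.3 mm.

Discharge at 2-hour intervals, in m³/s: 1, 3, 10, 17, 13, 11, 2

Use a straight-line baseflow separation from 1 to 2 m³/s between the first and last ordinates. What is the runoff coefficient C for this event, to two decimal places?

ΣQ_DR = 46.50 m³/s; V = ΣQ_DR·Δt = 3.348 × 10^5 m³.
Runoff depth d = V / A = 40.88 mm.
C = d / P = 40.88 / 57.3 = 0.71.

C ≈ 0.71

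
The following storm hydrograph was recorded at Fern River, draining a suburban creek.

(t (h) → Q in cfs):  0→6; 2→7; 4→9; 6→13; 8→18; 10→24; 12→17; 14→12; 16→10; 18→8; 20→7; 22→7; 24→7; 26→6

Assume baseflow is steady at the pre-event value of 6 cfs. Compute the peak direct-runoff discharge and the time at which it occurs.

Subtracting baseflow gives direct-runoff ordinates: 0.0, 1.0, 3.0, 7.0, 12.0, 18.0, 11.0, 6.0, 4.0, 2.0, 1.0, 1.0, 1.0, 0.0 cfs.
The maximum is 18.0 cfs, occurring at the reading for t = 10 h.

Q_p = 18.0 cfs at t = 10 h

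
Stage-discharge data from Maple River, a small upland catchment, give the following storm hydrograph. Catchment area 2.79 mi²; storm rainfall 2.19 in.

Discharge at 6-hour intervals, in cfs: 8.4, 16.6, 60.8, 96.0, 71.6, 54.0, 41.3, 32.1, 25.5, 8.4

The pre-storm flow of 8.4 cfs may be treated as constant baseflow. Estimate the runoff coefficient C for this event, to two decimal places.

C ≈ 0.50

ΣQ_DR = 330.7 cfs; V = ΣQ_DR·Δt = 7.143 × 10^6 ft³.
Runoff depth d = V / A = 1.102 in.
C = d / P = 1.102 / 2.19 = 0.50.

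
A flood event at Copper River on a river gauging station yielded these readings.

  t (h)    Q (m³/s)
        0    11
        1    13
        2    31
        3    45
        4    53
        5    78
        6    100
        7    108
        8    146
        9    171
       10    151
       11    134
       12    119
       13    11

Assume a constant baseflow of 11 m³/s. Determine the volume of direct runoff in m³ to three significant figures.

Direct-runoff ordinates (Q − Q_b): 0.0, 2.0, 20.0, 34.0, 42.0, 67.0, 89.0, 97.0, 135.0, 160.0, 140.0, 123.0, 108.0, 0.0 m³/s.
ΣQ_DR = 1017 m³/s.
With Δt = 1 h = 3600 s, V = ΣQ_DR · Δt = 1017 × 3600 = 3.66 × 10^6 m³.

V ≈ 3.66 × 10^6 m³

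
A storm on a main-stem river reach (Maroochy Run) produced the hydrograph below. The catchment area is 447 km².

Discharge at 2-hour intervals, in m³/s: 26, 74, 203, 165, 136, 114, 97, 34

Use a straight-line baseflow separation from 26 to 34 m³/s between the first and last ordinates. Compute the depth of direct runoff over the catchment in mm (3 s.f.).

d ≈ 9.81 mm

Direct runoff: 0.00, 46.86, 174.71, 135.57, 105.43, 82.29, 64.14, 0.00 m³/s; ΣQ_DR = 609.0 m³/s.
V = ΣQ_DR · Δt = 609.0 × 7200 s = 4.385 × 10^6 m³.
Over A = 447 km², depth = V / A = 9.81 mm.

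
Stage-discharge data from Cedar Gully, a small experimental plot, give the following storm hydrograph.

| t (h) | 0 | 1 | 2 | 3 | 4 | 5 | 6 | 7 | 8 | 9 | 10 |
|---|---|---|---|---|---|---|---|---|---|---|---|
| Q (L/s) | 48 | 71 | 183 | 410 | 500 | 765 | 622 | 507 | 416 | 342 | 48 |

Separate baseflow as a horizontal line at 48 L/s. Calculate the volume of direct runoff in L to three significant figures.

Direct-runoff ordinates (Q − Q_b): 0.0, 23.0, 135.0, 362.0, 452.0, 717.0, 574.0, 459.0, 368.0, 294.0, 0.0 L/s.
ΣQ_DR = 3384 L/s.
With Δt = 1 h = 3600 s, V = ΣQ_DR · Δt = 3384 × 3600 = 1.22 × 10^7 L.

V ≈ 1.22 × 10^7 L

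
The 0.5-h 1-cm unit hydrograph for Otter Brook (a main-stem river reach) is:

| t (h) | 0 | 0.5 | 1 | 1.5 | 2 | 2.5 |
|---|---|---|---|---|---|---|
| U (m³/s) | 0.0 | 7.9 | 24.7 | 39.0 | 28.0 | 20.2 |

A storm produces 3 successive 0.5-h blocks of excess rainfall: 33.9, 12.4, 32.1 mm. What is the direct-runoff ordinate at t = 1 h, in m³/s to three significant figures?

Q ≈ 93.5 m³/s

By discrete convolution, Q_j = Σ (P_i / 10 mm) · U_{j−i}.
At t = 1 h (j=2): Q = (33.9/10)·24.7 + (12.4/10)·7.9 + (32.1/10)·0.0 = 93.5 m³/s.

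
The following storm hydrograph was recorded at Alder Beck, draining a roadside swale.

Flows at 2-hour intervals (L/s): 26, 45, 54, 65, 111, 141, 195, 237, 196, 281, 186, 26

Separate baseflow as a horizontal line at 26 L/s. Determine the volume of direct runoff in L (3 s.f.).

V ≈ 9.01 × 10^6 L

Direct-runoff ordinates (Q − Q_b): 0.0, 19.0, 28.0, 39.0, 85.0, 115.0, 169.0, 211.0, 170.0, 255.0, 160.0, 0.0 L/s.
ΣQ_DR = 1251 L/s.
With Δt = 2 h = 7200 s, V = ΣQ_DR · Δt = 1251 × 7200 = 9.01 × 10^6 L.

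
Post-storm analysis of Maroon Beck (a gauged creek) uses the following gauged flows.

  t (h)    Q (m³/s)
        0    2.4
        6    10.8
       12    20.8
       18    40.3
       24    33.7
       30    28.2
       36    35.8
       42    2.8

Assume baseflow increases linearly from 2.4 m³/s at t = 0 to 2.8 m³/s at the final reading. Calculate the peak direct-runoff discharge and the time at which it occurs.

Q_p = 37.73 m³/s at t = 18 h

Subtracting baseflow gives direct-runoff ordinates: 0.00, 8.34, 18.29, 37.73, 31.07, 25.51, 33.06, 0.00 m³/s.
The maximum is 37.73 m³/s, occurring at the reading for t = 18 h.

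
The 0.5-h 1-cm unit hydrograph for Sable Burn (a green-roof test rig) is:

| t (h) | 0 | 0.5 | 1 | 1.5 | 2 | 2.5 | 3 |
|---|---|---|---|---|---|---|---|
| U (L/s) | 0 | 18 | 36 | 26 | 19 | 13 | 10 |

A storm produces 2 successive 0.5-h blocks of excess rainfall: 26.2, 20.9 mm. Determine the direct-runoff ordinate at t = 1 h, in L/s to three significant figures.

By discrete convolution, Q_j = Σ (P_i / 10 mm) · U_{j−i}.
At t = 1 h (j=2): Q = (26.2/10)·36 + (20.9/10)·18 = 132 L/s.

Q ≈ 132 L/s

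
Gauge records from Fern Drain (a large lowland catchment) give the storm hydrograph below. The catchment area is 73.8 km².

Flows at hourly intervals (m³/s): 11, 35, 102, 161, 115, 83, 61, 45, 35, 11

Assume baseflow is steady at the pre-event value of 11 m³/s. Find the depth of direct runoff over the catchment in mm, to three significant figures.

d ≈ 26.8 mm

Direct runoff: 0.0, 24.0, 91.0, 150.0, 104.0, 72.0, 50.0, 34.0, 24.0, 0.0 m³/s; ΣQ_DR = 549.0 m³/s.
V = ΣQ_DR · Δt = 549.0 × 3600 s = 1.976 × 10^6 m³.
Over A = 73.8 km², depth = V / A = 26.8 mm.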